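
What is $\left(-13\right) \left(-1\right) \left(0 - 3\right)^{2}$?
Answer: $117$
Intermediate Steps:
$\left(-13\right) \left(-1\right) \left(0 - 3\right)^{2} = 13 \left(-3\right)^{2} = 13 \cdot 9 = 117$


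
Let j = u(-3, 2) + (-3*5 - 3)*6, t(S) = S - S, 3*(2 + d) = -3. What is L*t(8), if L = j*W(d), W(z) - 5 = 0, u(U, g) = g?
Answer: 0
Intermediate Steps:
d = -3 (d = -2 + (1/3)*(-3) = -2 - 1 = -3)
t(S) = 0
W(z) = 5 (W(z) = 5 + 0 = 5)
j = -106 (j = 2 + (-3*5 - 3)*6 = 2 + (-15 - 3)*6 = 2 - 18*6 = 2 - 108 = -106)
L = -530 (L = -106*5 = -530)
L*t(8) = -530*0 = 0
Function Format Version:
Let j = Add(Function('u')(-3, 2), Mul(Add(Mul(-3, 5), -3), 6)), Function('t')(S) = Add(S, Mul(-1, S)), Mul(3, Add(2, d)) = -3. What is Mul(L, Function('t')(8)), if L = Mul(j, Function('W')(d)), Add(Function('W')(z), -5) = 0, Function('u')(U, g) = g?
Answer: 0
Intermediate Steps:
d = -3 (d = Add(-2, Mul(Rational(1, 3), -3)) = Add(-2, -1) = -3)
Function('t')(S) = 0
Function('W')(z) = 5 (Function('W')(z) = Add(5, 0) = 5)
j = -106 (j = Add(2, Mul(Add(Mul(-3, 5), -3), 6)) = Add(2, Mul(Add(-15, -3), 6)) = Add(2, Mul(-18, 6)) = Add(2, -108) = -106)
L = -530 (L = Mul(-106, 5) = -530)
Mul(L, Function('t')(8)) = Mul(-530, 0) = 0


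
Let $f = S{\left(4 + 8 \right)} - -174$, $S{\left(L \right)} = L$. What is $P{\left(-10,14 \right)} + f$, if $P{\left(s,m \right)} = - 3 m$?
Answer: $144$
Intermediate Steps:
$f = 186$ ($f = \left(4 + 8\right) - -174 = 12 + 174 = 186$)
$P{\left(-10,14 \right)} + f = \left(-3\right) 14 + 186 = -42 + 186 = 144$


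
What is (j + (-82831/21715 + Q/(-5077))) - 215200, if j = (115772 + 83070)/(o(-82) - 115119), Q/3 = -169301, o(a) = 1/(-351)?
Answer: -19164727427272139683/89094547891247 ≈ -2.1511e+5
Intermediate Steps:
o(a) = -1/351
Q = -507903 (Q = 3*(-169301) = -507903)
j = -34896771/20203385 (j = (115772 + 83070)/(-1/351 - 115119) = 198842/(-40406770/351) = 198842*(-351/40406770) = -34896771/20203385 ≈ -1.7273)
(j + (-82831/21715 + Q/(-5077))) - 215200 = (-34896771/20203385 + (-82831/21715 - 507903/(-5077))) - 215200 = (-34896771/20203385 + (-82831*1/21715 - 507903*(-1/5077))) - 215200 = (-34896771/20203385 + (-82831/21715 + 507903/5077)) - 215200 = (-34896771/20203385 + 10608580658/110247055) - 215200 = 8419278924214717/89094547891247 - 215200 = -19164727427272139683/89094547891247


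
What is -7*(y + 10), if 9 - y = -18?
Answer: -259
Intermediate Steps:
y = 27 (y = 9 - 1*(-18) = 9 + 18 = 27)
-7*(y + 10) = -7*(27 + 10) = -7*37 = -259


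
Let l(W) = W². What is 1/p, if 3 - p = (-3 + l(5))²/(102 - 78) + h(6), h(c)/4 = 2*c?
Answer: -6/391 ≈ -0.015345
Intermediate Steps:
h(c) = 8*c (h(c) = 4*(2*c) = 8*c)
p = -391/6 (p = 3 - ((-3 + 5²)²/(102 - 78) + 8*6) = 3 - ((-3 + 25)²/24 + 48) = 3 - (22²*(1/24) + 48) = 3 - (484*(1/24) + 48) = 3 - (121/6 + 48) = 3 - 1*409/6 = 3 - 409/6 = -391/6 ≈ -65.167)
1/p = 1/(-391/6) = -6/391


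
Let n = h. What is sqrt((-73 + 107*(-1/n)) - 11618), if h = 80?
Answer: I*sqrt(4676935)/20 ≈ 108.13*I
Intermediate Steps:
n = 80
sqrt((-73 + 107*(-1/n)) - 11618) = sqrt((-73 + 107*(-1/80)) - 11618) = sqrt((-73 - 107/80) - 11618) = sqrt(-5947/80 - 11618) = sqrt(-935387/80) = I*sqrt(4676935)/20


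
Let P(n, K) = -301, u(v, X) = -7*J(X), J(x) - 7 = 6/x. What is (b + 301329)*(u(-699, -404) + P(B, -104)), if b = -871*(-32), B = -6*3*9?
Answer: -23267597479/202 ≈ -1.1519e+8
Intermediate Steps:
J(x) = 7 + 6/x
u(v, X) = -49 - 42/X (u(v, X) = -7*(7 + 6/X) = -49 - 42/X)
B = -162 (B = -18*9 = -162)
b = 27872
(b + 301329)*(u(-699, -404) + P(B, -104)) = (27872 + 301329)*((-49 - 42/(-404)) - 301) = 329201*((-49 - 42*(-1/404)) - 301) = 329201*((-49 + 21/202) - 301) = 329201*(-9877/202 - 301) = 329201*(-70679/202) = -23267597479/202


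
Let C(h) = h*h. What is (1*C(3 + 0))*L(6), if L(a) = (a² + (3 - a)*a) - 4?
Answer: 126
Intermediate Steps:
L(a) = -4 + a² + a*(3 - a) (L(a) = (a² + a*(3 - a)) - 4 = -4 + a² + a*(3 - a))
C(h) = h²
(1*C(3 + 0))*L(6) = (1*(3 + 0)²)*(-4 + 3*6) = (1*3²)*(-4 + 18) = (1*9)*14 = 9*14 = 126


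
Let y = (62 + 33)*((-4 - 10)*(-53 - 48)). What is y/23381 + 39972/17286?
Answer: 542768952/67360661 ≈ 8.0576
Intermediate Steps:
y = 134330 (y = 95*(-14*(-101)) = 95*1414 = 134330)
y/23381 + 39972/17286 = 134330/23381 + 39972/17286 = 134330*(1/23381) + 39972*(1/17286) = 134330/23381 + 6662/2881 = 542768952/67360661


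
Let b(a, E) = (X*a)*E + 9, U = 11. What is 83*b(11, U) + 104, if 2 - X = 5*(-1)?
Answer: 71152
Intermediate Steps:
X = 7 (X = 2 - 5*(-1) = 2 - 1*(-5) = 2 + 5 = 7)
b(a, E) = 9 + 7*E*a (b(a, E) = (7*a)*E + 9 = 7*E*a + 9 = 9 + 7*E*a)
83*b(11, U) + 104 = 83*(9 + 7*11*11) + 104 = 83*(9 + 847) + 104 = 83*856 + 104 = 71048 + 104 = 71152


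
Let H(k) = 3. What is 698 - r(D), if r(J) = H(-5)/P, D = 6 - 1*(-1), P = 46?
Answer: 32105/46 ≈ 697.93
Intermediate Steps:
D = 7 (D = 6 + 1 = 7)
r(J) = 3/46
698 - r(D) = 698 - 1*3/46 = 698 - 3/46 = 32105/46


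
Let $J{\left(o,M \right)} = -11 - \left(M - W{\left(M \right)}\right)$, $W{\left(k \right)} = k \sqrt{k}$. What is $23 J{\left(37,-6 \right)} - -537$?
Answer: $422 - 138 i \sqrt{6} \approx 422.0 - 338.03 i$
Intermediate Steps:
$W{\left(k \right)} = k^{\frac{3}{2}}$
$J{\left(o,M \right)} = -11 + M^{\frac{3}{2}} - M$ ($J{\left(o,M \right)} = -11 + \left(M^{\frac{3}{2}} - M\right) = -11 + M^{\frac{3}{2}} - M$)
$23 J{\left(37,-6 \right)} - -537 = 23 \left(-11 + \left(-6\right)^{\frac{3}{2}} - -6\right) - -537 = 23 \left(-11 - 6 i \sqrt{6} + 6\right) + 537 = 23 \left(-5 - 6 i \sqrt{6}\right) + 537 = \left(-115 - 138 i \sqrt{6}\right) + 537 = 422 - 138 i \sqrt{6}$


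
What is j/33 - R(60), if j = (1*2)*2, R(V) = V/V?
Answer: -29/33 ≈ -0.87879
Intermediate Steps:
R(V) = 1
j = 4 (j = 2*2 = 4)
j/33 - R(60) = 4/33 - 1*1 = (1/33)*4 - 1 = 4/33 - 1 = -29/33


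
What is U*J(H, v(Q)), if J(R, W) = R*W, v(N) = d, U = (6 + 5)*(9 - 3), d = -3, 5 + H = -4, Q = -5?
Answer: 1782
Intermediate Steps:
H = -9 (H = -5 - 4 = -9)
U = 66 (U = 11*6 = 66)
v(N) = -3
U*J(H, v(Q)) = 66*(-9*(-3)) = 66*27 = 1782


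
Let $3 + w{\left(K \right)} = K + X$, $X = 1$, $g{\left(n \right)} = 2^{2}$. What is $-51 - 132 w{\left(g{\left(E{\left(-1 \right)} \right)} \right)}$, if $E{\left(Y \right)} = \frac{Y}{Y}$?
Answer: $-315$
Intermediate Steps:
$E{\left(Y \right)} = 1$
$g{\left(n \right)} = 4$
$w{\left(K \right)} = -2 + K$ ($w{\left(K \right)} = -3 + \left(K + 1\right) = -3 + \left(1 + K\right) = -2 + K$)
$-51 - 132 w{\left(g{\left(E{\left(-1 \right)} \right)} \right)} = -51 - 132 \left(-2 + 4\right) = -51 - 264 = -315$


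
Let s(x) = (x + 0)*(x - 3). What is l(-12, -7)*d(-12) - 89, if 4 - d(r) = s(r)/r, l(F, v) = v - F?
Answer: 6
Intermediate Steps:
s(x) = x*(-3 + x)
d(r) = 7 - r (d(r) = 4 - r*(-3 + r)/r = 4 - (-3 + r) = 4 + (3 - r) = 7 - r)
l(-12, -7)*d(-12) - 89 = (-7 - 1*(-12))*(7 - 1*(-12)) - 89 = (-7 + 12)*(7 + 12) - 89 = 5*19 - 89 = 95 - 89 = 6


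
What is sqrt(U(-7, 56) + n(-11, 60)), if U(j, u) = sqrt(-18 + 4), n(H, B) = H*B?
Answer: sqrt(-660 + I*sqrt(14)) ≈ 0.07282 + 25.691*I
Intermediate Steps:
n(H, B) = B*H
U(j, u) = I*sqrt(14) (U(j, u) = sqrt(-14) = I*sqrt(14))
sqrt(U(-7, 56) + n(-11, 60)) = sqrt(I*sqrt(14) + 60*(-11)) = sqrt(I*sqrt(14) - 660) = sqrt(-660 + I*sqrt(14))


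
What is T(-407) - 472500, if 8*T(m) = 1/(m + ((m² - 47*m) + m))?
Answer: -695383919999/1471712 ≈ -4.7250e+5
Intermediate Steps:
T(m) = 1/(8*(m² - 45*m)) (T(m) = 1/(8*(m + ((m² - 47*m) + m))) = 1/(8*(m + (m² - 46*m))) = 1/(8*(m² - 45*m)))
T(-407) - 472500 = (⅛)/(-407*(-45 - 407)) - 472500 = (⅛)*(-1/407)/(-452) - 472500 = (⅛)*(-1/407)*(-1/452) - 472500 = 1/1471712 - 472500 = -695383919999/1471712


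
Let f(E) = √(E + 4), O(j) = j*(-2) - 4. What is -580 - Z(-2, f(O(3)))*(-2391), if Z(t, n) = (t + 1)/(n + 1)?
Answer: (-580*√6 + 2971*I)/(√6 - I) ≈ -921.57 + 836.68*I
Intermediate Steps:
O(j) = -4 - 2*j (O(j) = -2*j - 4 = -4 - 2*j)
f(E) = √(4 + E)
Z(t, n) = (1 + t)/(1 + n)
-580 - Z(-2, f(O(3)))*(-2391) = -580 - (1 - 2)/(1 + √(4 + (-4 - 2*3)))*(-2391) = -580 - -1/(1 + √(4 + (-4 - 6)))*(-2391) = -580 - -1/(1 + √(4 - 10))*(-2391) = -580 - -1/(1 + √(-6))*(-2391) = -580 - -1/(1 + I*√6)*(-2391) = -580 - (-1/(1 + I*√6))*(-2391) = -580 - 2391/(1 + I*√6)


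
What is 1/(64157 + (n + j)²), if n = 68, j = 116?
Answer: 1/98013 ≈ 1.0203e-5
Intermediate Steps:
1/(64157 + (n + j)²) = 1/(64157 + (68 + 116)²) = 1/(64157 + 184²) = 1/(64157 + 33856) = 1/98013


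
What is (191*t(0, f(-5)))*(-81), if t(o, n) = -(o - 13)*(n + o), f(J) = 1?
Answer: -201123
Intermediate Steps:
t(o, n) = -(-13 + o)*(n + o)
(191*t(0, f(-5)))*(-81) = (191*(-1*0² + 13*1 + 13*0 - 1*1*0))*(-81) = (191*(-1*0 + 13 + 0 + 0))*(-81) = (191*(0 + 13 + 0 + 0))*(-81) = (191*13)*(-81) = 2483*(-81) = -201123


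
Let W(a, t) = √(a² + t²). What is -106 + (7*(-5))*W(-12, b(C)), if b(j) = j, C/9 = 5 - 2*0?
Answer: -106 - 105*√241 ≈ -1736.0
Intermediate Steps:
C = 45 (C = 9*(5 - 2*0) = 9*(5 + 0) = 9*5 = 45)
-106 + (7*(-5))*W(-12, b(C)) = -106 + (7*(-5))*√((-12)² + 45²) = -106 - 35*√(144 + 2025) = -106 - 105*√241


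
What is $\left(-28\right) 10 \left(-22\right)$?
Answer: $6160$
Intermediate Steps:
$\left(-28\right) 10 \left(-22\right) = \left(-280\right) \left(-22\right) = 6160$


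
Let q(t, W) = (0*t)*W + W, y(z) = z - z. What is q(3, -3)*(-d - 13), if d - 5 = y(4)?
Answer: 54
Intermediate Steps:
y(z) = 0
d = 5 (d = 5 + 0 = 5)
q(t, W) = W (q(t, W) = 0*W + W = 0 + W = W)
q(3, -3)*(-d - 13) = -3*(-1*5 - 13) = -3*(-5 - 13) = -3*(-18) = 54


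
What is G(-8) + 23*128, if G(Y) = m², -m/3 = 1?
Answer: 2953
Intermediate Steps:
m = -3 (m = -3*1 = -3)
G(Y) = 9 (G(Y) = (-3)² = 9)
G(-8) + 23*128 = 9 + 23*128 = 9 + 2944 = 2953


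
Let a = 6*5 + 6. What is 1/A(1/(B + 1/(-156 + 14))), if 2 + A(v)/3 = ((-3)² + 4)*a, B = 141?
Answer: 1/1398 ≈ 0.00071531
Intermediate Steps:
a = 36 (a = 30 + 6 = 36)
A(v) = 1398 (A(v) = -6 + 3*(((-3)² + 4)*36) = -6 + 3*((9 + 4)*36) = -6 + 3*(13*36) = -6 + 3*468 = -6 + 1404 = 1398)
1/A(1/(B + 1/(-156 + 14))) = 1/1398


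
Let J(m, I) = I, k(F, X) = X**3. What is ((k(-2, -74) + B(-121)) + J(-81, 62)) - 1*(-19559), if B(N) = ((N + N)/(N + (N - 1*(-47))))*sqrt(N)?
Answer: -385603 + 2662*I/195 ≈ -3.856e+5 + 13.651*I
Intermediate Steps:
B(N) = 2*N**(3/2)/(47 + 2*N) (B(N) = ((2*N)/(N + (N + 47)))*sqrt(N) = ((2*N)/(N + (47 + N)))*sqrt(N) = ((2*N)/(47 + 2*N))*sqrt(N) = (2*N/(47 + 2*N))*sqrt(N) = 2*N**(3/2)/(47 + 2*N))
((k(-2, -74) + B(-121)) + J(-81, 62)) - 1*(-19559) = (((-74)**3 + 2*(-121)**(3/2)/(47 + 2*(-121))) + 62) - 1*(-19559) = ((-405224 + 2*(-1331*I)/(47 - 242)) + 62) + 19559 = ((-405224 + 2*(-1331*I)/(-195)) + 62) + 19559 = ((-405224 + 2*(-1331*I)*(-1/195)) + 62) + 19559 = ((-405224 + 2662*I/195) + 62) + 19559 = (-405162 + 2662*I/195) + 19559 = -385603 + 2662*I/195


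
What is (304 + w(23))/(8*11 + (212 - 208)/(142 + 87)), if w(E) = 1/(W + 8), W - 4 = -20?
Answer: 556699/161248 ≈ 3.4524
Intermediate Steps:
W = -16 (W = 4 - 20 = -16)
w(E) = -1/8 (w(E) = 1/(-16 + 8) = 1/(-8) = -1/8)
(304 + w(23))/(8*11 + (212 - 208)/(142 + 87)) = (304 - 1/8)/(8*11 + (212 - 208)/(142 + 87)) = 2431/(8*(88 + 4/229)) = 2431/(8*(20156/229)) = (2431/8)*(229/20156) = 556699/161248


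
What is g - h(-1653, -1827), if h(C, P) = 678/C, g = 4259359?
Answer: 2346907035/551 ≈ 4.2594e+6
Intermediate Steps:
g - h(-1653, -1827) = 4259359 - 678/(-1653) = 4259359 - 678*(-1)/1653 = 4259359 - 1*(-226/551) = 4259359 + 226/551 = 2346907035/551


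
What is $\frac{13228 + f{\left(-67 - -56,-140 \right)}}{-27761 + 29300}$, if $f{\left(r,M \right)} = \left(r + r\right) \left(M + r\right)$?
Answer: $\frac{16550}{1539} \approx 10.754$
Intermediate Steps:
$f{\left(r,M \right)} = 2 r \left(M + r\right)$
$\frac{13228 + f{\left(-67 - -56,-140 \right)}}{-27761 + 29300} = \frac{13228 + 2 \left(-67 - -56\right) \left(-140 - 11\right)}{-27761 + 29300} = \frac{13228 + 2 \left(-67 + 56\right) \left(-140 + \left(-67 + 56\right)\right)}{1539} = \left(13228 + 2 \left(-11\right) \left(-140 - 11\right)\right) \frac{1}{1539} = \left(13228 + 2 \left(-11\right) \left(-151\right)\right) \frac{1}{1539} = \left(13228 + 3322\right) \frac{1}{1539} = 16550 \cdot \frac{1}{1539} = \frac{16550}{1539}$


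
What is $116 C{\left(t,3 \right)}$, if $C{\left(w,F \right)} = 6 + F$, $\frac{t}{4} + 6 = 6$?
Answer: $1044$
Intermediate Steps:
$t = 0$ ($t = -24 + 4 \cdot 6 = -24 + 24 = 0$)
$116 C{\left(t,3 \right)} = 116 \left(6 + 3\right) = 116 \cdot 9 = 1044$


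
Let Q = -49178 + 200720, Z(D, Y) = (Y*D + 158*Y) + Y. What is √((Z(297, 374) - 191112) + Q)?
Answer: √130974 ≈ 361.90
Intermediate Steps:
Z(D, Y) = 159*Y + D*Y (Z(D, Y) = (D*Y + 158*Y) + Y = (158*Y + D*Y) + Y = 159*Y + D*Y)
Q = 151542
√((Z(297, 374) - 191112) + Q) = √((374*(159 + 297) - 191112) + 151542) = √((374*456 - 191112) + 151542) = √((170544 - 191112) + 151542) = √(-20568 + 151542) = √130974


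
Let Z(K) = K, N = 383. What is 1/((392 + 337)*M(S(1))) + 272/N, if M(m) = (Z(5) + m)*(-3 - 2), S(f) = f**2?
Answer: 5948257/8376210 ≈ 0.71014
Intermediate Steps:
M(m) = -25 - 5*m (M(m) = (5 + m)*(-3 - 2) = (5 + m)*(-5) = -25 - 5*m)
1/((392 + 337)*M(S(1))) + 272/N = 1/((392 + 337)*(-25 - 5*1**2)) + 272/383 = 1/(729*(-25 - 5*1)) + 272*(1/383) = 1/(729*(-25 - 5)) + 272/383 = (1/729)/(-30) + 272/383 = (1/729)*(-1/30) + 272/383 = -1/21870 + 272/383 = 5948257/8376210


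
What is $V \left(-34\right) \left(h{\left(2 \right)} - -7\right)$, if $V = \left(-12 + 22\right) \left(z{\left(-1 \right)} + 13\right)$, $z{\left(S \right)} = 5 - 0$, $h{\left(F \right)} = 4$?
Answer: $-67320$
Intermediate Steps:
$z{\left(S \right)} = 5$ ($z{\left(S \right)} = 5 + 0 = 5$)
$V = 180$ ($V = \left(-12 + 22\right) \left(5 + 13\right) = 10 \cdot 18 = 180$)
$V \left(-34\right) \left(h{\left(2 \right)} - -7\right) = 180 \left(-34\right) \left(4 - -7\right) = - 6120 \left(4 + 7\right) = \left(-6120\right) 11 = -67320$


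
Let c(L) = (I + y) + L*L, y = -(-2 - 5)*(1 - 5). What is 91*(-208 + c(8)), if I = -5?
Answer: -16107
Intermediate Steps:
y = -28 (y = -(-7)*(-4) = -1*28 = -28)
c(L) = -33 + L**2 (c(L) = (-5 - 28) + L*L = -33 + L**2)
91*(-208 + c(8)) = 91*(-208 + (-33 + 8**2)) = 91*(-208 + (-33 + 64)) = 91*(-208 + 31) = 91*(-177) = -16107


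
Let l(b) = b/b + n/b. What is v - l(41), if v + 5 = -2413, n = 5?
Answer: -99184/41 ≈ -2419.1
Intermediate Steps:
v = -2418 (v = -5 - 2413 = -2418)
l(b) = 1 + 5/b (l(b) = b/b + 5/b = 1 + 5/b)
v - l(41) = -2418 - (5 + 41)/41 = -2418 - 46/41 = -99184/41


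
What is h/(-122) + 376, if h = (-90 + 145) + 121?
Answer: 22848/61 ≈ 374.56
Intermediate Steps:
h = 176 (h = 55 + 121 = 176)
h/(-122) + 376 = 176/(-122) + 376 = 176*(-1/122) + 376 = -88/61 + 376 = 22848/61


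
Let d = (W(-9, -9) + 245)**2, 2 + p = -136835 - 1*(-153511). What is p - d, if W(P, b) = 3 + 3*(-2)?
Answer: -41890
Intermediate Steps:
p = 16674 (p = -2 + (-136835 - 1*(-153511)) = -2 + (-136835 + 153511) = -2 + 16676 = 16674)
W(P, b) = -3 (W(P, b) = 3 - 6 = -3)
d = 58564 (d = (-3 + 245)**2 = 242**2 = 58564)
p - d = 16674 - 1*58564 = 16674 - 58564 = -41890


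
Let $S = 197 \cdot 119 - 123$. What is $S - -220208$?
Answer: $243528$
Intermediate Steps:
$S = 23320$ ($S = 23443 - 123 = 23320$)
$S - -220208 = 23320 - -220208 = 23320 + 220208 = 243528$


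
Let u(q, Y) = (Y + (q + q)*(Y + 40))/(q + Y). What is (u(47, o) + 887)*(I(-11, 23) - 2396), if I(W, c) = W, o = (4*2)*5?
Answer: -2344169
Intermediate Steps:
o = 40 (o = 8*5 = 40)
u(q, Y) = (Y + 2*q*(40 + Y))/(Y + q) (u(q, Y) = (Y + (2*q)*(40 + Y))/(Y + q) = (Y + 2*q*(40 + Y))/(Y + q))
(u(47, o) + 887)*(I(-11, 23) - 2396) = ((40 + 80*47 + 2*40*47)/(40 + 47) + 887)*(-11 - 2396) = ((40 + 3760 + 3760)/87 + 887)*(-2407) = ((1/87)*7560 + 887)*(-2407) = (2520/29 + 887)*(-2407) = (28243/29)*(-2407) = -2344169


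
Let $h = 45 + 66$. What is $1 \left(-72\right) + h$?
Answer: $39$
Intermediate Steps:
$h = 111$
$1 \left(-72\right) + h = 1 \left(-72\right) + 111 = -72 + 111 = 39$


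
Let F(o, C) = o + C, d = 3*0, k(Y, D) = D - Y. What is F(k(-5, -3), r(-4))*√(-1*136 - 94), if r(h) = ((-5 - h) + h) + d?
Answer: -3*I*√230 ≈ -45.497*I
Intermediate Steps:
d = 0
r(h) = -5 (r(h) = ((-5 - h) + h) + 0 = -5 + 0 = -5)
F(o, C) = C + o
F(k(-5, -3), r(-4))*√(-1*136 - 94) = (-5 + (-3 - 1*(-5)))*√(-1*136 - 94) = (-5 + (-3 + 5))*√(-136 - 94) = (-5 + 2)*√(-230) = -3*I*√230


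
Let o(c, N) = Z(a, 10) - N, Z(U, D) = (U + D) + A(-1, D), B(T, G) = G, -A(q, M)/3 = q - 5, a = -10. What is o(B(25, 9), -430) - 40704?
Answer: -40256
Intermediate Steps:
A(q, M) = 15 - 3*q (A(q, M) = -3*(q - 5) = -3*(-5 + q) = 15 - 3*q)
Z(U, D) = 18 + D + U (Z(U, D) = (U + D) + (15 - 3*(-1)) = (D + U) + (15 + 3) = (D + U) + 18 = 18 + D + U)
o(c, N) = 18 - N (o(c, N) = (18 + 10 - 10) - N = 18 - N)
o(B(25, 9), -430) - 40704 = (18 - 1*(-430)) - 40704 = (18 + 430) - 40704 = 448 - 40704 = -40256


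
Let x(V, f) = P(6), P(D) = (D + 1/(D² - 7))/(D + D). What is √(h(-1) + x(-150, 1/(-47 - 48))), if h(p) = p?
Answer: I*√15051/174 ≈ 0.70507*I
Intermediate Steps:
P(D) = (D + 1/(-7 + D²))/(2*D) (P(D) = (D + 1/(-7 + D²))/((2*D)) = (D + 1/(-7 + D²))*(1/(2*D)) = (D + 1/(-7 + D²))/(2*D))
x(V, f) = 175/348 (x(V, f) = (½)*(1 + 6³ - 7*6)/(6*(-7 + 6²)) = (½)*(⅙)*(1 + 216 - 42)/(-7 + 36) = (½)*(⅙)*175/29 = (½)*(⅙)*(1/29)*175 = 175/348)
√(h(-1) + x(-150, 1/(-47 - 48))) = √(-1 + 175/348) = √(-173/348) = I*√15051/174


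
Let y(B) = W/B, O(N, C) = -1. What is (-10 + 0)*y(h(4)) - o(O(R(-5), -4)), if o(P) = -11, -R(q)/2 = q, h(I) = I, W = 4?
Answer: 1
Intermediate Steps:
R(q) = -2*q
y(B) = 4/B
(-10 + 0)*y(h(4)) - o(O(R(-5), -4)) = (-10 + 0)*(4/4) - 1*(-11) = -40/4 + 11 = -10*1 + 11 = -10 + 11 = 1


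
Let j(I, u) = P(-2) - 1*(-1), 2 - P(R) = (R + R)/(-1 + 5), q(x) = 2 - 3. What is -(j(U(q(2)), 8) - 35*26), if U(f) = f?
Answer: 906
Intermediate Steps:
q(x) = -1
P(R) = 2 - R/2 (P(R) = 2 - (R + R)/(-1 + 5) = 2 - 2*R/4 = 2 - R/2)
j(I, u) = 4 (j(I, u) = (2 - 1/2*(-2)) - 1*(-1) = (2 + 1) + 1 = 3 + 1 = 4)
-(j(U(q(2)), 8) - 35*26) = -(4 - 35*26) = -(4 - 910) = -1*(-906) = 906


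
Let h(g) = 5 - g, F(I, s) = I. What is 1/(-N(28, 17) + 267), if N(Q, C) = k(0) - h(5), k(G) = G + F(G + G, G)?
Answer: 1/267 ≈ 0.0037453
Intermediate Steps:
k(G) = 3*G (k(G) = G + (G + G) = G + 2*G = 3*G)
N(Q, C) = 0 (N(Q, C) = 3*0 - (5 - 1*5) = 0 - (5 - 5) = 0 - 1*0 = 0 + 0 = 0)
1/(-N(28, 17) + 267) = 1/(-1*0 + 267) = 1/(0 + 267) = 1/267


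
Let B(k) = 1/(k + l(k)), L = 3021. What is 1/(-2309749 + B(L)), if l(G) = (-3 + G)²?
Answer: -9111345/21044920002404 ≈ -4.3295e-7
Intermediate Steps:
B(k) = 1/(k + (-3 + k)²)
1/(-2309749 + B(L)) = 1/(-2309749 + 1/(3021 + (-3 + 3021)²)) = 1/(-2309749 + 1/(3021 + 3018²)) = 1/(-2309749 + 1/(3021 + 9108324)) = 1/(-2309749 + 1/9111345) = 1/(-21044920002404/9111345) = -9111345/21044920002404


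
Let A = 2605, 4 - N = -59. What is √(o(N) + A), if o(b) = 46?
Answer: √2651 ≈ 51.488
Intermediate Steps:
N = 63 (N = 4 - 1*(-59) = 4 + 59 = 63)
√(o(N) + A) = √(46 + 2605) = √2651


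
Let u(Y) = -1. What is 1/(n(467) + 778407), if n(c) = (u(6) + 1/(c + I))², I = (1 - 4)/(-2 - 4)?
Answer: 874225/680503730064 ≈ 1.2847e-6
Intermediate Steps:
I = ½ (I = -3/(-6) = -3*(-⅙) = ½ ≈ 0.50000)
n(c) = (-1 + 1/(½ + c))² (n(c) = (-1 + 1/(c + ½))² = (-1 + 1/(½ + c))²)
1/(n(467) + 778407) = 1/((1 - 2*467)²/(1 + 2*467)² + 778407) = 1/((1 - 934)²/(1 + 934)² + 778407) = 1/((-933)²/935² + 778407) = 1/(870489*(1/874225) + 778407) = 1/(870489/874225 + 778407) = 1/(680503730064/874225) = 874225/680503730064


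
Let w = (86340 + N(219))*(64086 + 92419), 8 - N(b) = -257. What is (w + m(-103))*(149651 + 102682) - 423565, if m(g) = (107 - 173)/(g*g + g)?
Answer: 5988683757235525597/1751 ≈ 3.4202e+15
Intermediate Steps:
N(b) = 265 (N(b) = 8 - 1*(-257) = 8 + 257 = 265)
m(g) = -66/(g + g²) (m(g) = -66/(g² + g) = -66/(g + g²))
w = 13554115525 (w = (86340 + 265)*(64086 + 92419) = 86605*156505 = 13554115525)
(w + m(-103))*(149651 + 102682) - 423565 = (13554115525 - 66/(-103*(1 - 103)))*(149651 + 102682) - 423565 = (13554115525 - 66*(-1/103)/(-102))*252333 - 423565 = (13554115525 - 66*(-1/103)*(-1/102))*252333 - 423565 = (13554115525 - 11/1751)*252333 - 423565 = (23733256284264/1751)*252333 - 423565 = 5988683757977187912/1751 - 423565 = 5988683757235525597/1751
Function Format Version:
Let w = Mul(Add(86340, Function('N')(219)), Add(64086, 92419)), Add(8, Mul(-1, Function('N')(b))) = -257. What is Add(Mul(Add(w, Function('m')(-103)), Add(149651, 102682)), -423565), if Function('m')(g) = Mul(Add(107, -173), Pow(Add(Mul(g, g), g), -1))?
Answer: Rational(5988683757235525597, 1751) ≈ 3.4202e+15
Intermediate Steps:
Function('N')(b) = 265 (Function('N')(b) = Add(8, Mul(-1, -257)) = Add(8, 257) = 265)
Function('m')(g) = Mul(-66, Pow(Add(g, Pow(g, 2)), -1)) (Function('m')(g) = Mul(-66, Pow(Add(Pow(g, 2), g), -1)) = Mul(-66, Pow(Add(g, Pow(g, 2)), -1)))
w = 13554115525 (w = Mul(Add(86340, 265), Add(64086, 92419)) = Mul(86605, 156505) = 13554115525)
Add(Mul(Add(w, Function('m')(-103)), Add(149651, 102682)), -423565) = Add(Mul(Add(13554115525, Mul(-66, Pow(-103, -1), Pow(Add(1, -103), -1))), Add(149651, 102682)), -423565) = Add(Mul(Add(13554115525, Mul(-66, Rational(-1, 103), Pow(-102, -1))), 252333), -423565) = Add(Mul(Add(13554115525, Mul(-66, Rational(-1, 103), Rational(-1, 102))), 252333), -423565) = Add(Mul(Add(13554115525, Rational(-11, 1751)), 252333), -423565) = Add(Mul(Rational(23733256284264, 1751), 252333), -423565) = Add(Rational(5988683757977187912, 1751), -423565) = Rational(5988683757235525597, 1751)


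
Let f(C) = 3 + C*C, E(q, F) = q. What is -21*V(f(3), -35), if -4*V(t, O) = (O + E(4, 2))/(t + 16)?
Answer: -93/16 ≈ -5.8125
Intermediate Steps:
f(C) = 3 + C²
V(t, O) = -(4 + O)/(4*(16 + t)) (V(t, O) = -(O + 4)/(4*(t + 16)) = -(4 + O)/(4*(16 + t)))
-21*V(f(3), -35) = -21*(-4 - 1*(-35))/(4*(16 + (3 + 3²))) = -21*(-4 + 35)/(4*(16 + (3 + 9))) = -21*31/(4*(16 + 12)) = -21*31/(4*28) = -21*31/112 = -93/16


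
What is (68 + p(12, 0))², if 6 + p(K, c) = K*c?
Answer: 3844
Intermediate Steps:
p(K, c) = -6 + K*c
(68 + p(12, 0))² = (68 + (-6 + 12*0))² = (68 + (-6 + 0))² = (68 - 6)² = 62² = 3844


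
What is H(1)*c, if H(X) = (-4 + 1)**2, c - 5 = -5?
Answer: 0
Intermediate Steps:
c = 0 (c = 5 - 5 = 0)
H(X) = 9 (H(X) = (-3)**2 = 9)
H(1)*c = 9*0 = 0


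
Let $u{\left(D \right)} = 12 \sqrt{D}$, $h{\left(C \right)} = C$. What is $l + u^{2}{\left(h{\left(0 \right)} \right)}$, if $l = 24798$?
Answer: $24798$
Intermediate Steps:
$l + u^{2}{\left(h{\left(0 \right)} \right)} = 24798 + \left(12 \sqrt{0}\right)^{2} = 24798 + \left(12 \cdot 0\right)^{2} = 24798 + 0^{2} = 24798 + 0 = 24798$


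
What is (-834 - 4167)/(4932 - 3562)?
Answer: -5001/1370 ≈ -3.6504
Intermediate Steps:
(-834 - 4167)/(4932 - 3562) = -5001/1370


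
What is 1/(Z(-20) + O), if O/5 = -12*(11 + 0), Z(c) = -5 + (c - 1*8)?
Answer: -1/693 ≈ -0.0014430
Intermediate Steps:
Z(c) = -13 + c (Z(c) = -5 + (c - 8) = -5 + (-8 + c) = -13 + c)
O = -660 (O = 5*(-12*(11 + 0)) = 5*(-12*11) = 5*(-132) = -660)
1/(Z(-20) + O) = 1/((-13 - 20) - 660) = 1/(-33 - 660) = 1/(-693) = -1/693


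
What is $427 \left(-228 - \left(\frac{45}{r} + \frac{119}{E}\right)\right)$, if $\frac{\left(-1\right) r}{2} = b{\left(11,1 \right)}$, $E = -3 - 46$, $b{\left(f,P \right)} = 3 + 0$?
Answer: $- \frac{186233}{2} \approx -93117.0$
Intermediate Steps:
$b{\left(f,P \right)} = 3$
$E = -49$
$r = -6$ ($r = \left(-2\right) 3 = -6$)
$427 \left(-228 - \left(\frac{45}{r} + \frac{119}{E}\right)\right) = 427 \left(-228 - \left(- \frac{17}{7} - \frac{15}{2}\right)\right) = 427 \left(-228 - - \frac{139}{14}\right) = 427 \left(-228 + \left(\frac{17}{7} + \frac{15}{2}\right)\right) = 427 \left(-228 + \frac{139}{14}\right) = 427 \left(- \frac{3053}{14}\right) = - \frac{186233}{2}$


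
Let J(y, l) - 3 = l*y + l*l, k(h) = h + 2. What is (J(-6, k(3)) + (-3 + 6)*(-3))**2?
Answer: 121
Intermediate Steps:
k(h) = 2 + h
J(y, l) = 3 + l**2 + l*y (J(y, l) = 3 + (l*y + l*l) = 3 + (l*y + l**2) = 3 + (l**2 + l*y) = 3 + l**2 + l*y)
(J(-6, k(3)) + (-3 + 6)*(-3))**2 = ((3 + (2 + 3)**2 + (2 + 3)*(-6)) + (-3 + 6)*(-3))**2 = ((3 + 5**2 + 5*(-6)) + 3*(-3))**2 = ((3 + 25 - 30) - 9)**2 = (-2 - 9)**2 = (-11)**2 = 121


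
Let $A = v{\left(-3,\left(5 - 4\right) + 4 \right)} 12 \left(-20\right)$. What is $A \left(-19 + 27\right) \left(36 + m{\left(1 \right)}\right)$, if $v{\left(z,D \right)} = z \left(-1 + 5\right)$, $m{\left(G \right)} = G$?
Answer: $852480$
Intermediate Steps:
$v{\left(z,D \right)} = 4 z$ ($v{\left(z,D \right)} = z 4 = 4 z$)
$A = 2880$ ($A = 4 \left(-3\right) 12 \left(-20\right) = \left(-12\right) 12 \left(-20\right) = \left(-144\right) \left(-20\right) = 2880$)
$A \left(-19 + 27\right) \left(36 + m{\left(1 \right)}\right) = 2880 \left(-19 + 27\right) \left(36 + 1\right) = 2880 \cdot 8 \cdot 37 = 2880 \cdot 296 = 852480$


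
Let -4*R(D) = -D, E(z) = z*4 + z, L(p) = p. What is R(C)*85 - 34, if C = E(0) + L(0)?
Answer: -34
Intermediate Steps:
E(z) = 5*z (E(z) = 4*z + z = 5*z)
C = 0 (C = 5*0 + 0 = 0 + 0 = 0)
R(D) = D/4 (R(D) = -(-1)*D/4 = D/4)
R(C)*85 - 34 = ((¼)*0)*85 - 34 = 0*85 - 34 = 0 - 34 = -34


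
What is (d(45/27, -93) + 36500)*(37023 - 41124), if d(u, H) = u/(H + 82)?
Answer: -1646544665/11 ≈ -1.4969e+8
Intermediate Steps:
d(u, H) = u/(82 + H)
(d(45/27, -93) + 36500)*(37023 - 41124) = ((45/27)/(82 - 93) + 36500)*(37023 - 41124) = ((45*(1/27))/(-11) + 36500)*(-4101) = ((5/3)*(-1/11) + 36500)*(-4101) = (-5/33 + 36500)*(-4101) = (1204495/33)*(-4101) = -1646544665/11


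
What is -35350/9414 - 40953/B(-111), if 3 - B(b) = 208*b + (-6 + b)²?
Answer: -119648707/14751738 ≈ -8.1108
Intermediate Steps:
B(b) = 3 - (-6 + b)² - 208*b (B(b) = 3 - (208*b + (-6 + b)²) = 3 - ((-6 + b)² + 208*b) = 3 + (-(-6 + b)² - 208*b) = 3 - (-6 + b)² - 208*b)
-35350/9414 - 40953/B(-111) = -35350/9414 - 40953/(3 - (-6 - 111)² - 208*(-111)) = -35350*1/9414 - 40953/(3 - 1*(-117)² + 23088) = -17675/4707 - 40953/(3 - 1*13689 + 23088) = -17675/4707 - 40953/(3 - 13689 + 23088) = -17675/4707 - 40953/9402 = -17675/4707 - 40953*1/9402 = -17675/4707 - 13651/3134 = -119648707/14751738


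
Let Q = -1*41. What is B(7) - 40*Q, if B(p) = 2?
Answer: 1642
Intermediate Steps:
Q = -41
B(7) - 40*Q = 2 - 40*(-41) = 2 + 1640 = 1642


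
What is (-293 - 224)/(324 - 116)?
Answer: -517/208 ≈ -2.4856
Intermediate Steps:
(-293 - 224)/(324 - 116) = -517/208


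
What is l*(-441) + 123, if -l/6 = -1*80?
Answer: -211557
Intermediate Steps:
l = 480 (l = -(-6)*80 = -6*(-80) = 480)
l*(-441) + 123 = 480*(-441) + 123 = -211680 + 123 = -211557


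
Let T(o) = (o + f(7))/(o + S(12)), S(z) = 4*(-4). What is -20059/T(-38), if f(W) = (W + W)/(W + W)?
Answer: -1083186/37 ≈ -29275.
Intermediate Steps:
f(W) = 1 (f(W) = (2*W)/((2*W)) = (2*W)*(1/(2*W)) = 1)
S(z) = -16
T(o) = (1 + o)/(-16 + o) (T(o) = (o + 1)/(o - 16) = (1 + o)/(-16 + o))
-20059/T(-38) = -20059*(-16 - 38)/(1 - 38) = -20059/(-37/(-54)) = -20059/((-1/54*(-37))) = -20059/37/54 = -20059*54/37 = -1083186/37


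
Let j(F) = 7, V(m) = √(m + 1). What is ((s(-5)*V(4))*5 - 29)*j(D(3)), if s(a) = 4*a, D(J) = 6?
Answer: -203 - 700*√5 ≈ -1768.2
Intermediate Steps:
V(m) = √(1 + m)
((s(-5)*V(4))*5 - 29)*j(D(3)) = (((4*(-5))*√(1 + 4))*5 - 29)*7 = (-20*√5*5 - 29)*7 = (-100*√5 - 29)*7 = (-29 - 100*√5)*7 = -203 - 700*√5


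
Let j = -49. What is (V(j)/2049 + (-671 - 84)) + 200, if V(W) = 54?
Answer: -379047/683 ≈ -554.97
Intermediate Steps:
(V(j)/2049 + (-671 - 84)) + 200 = (54/2049 + (-671 - 84)) + 200 = (54*(1/2049) - 755) + 200 = (18/683 - 755) + 200 = -515647/683 + 200 = -379047/683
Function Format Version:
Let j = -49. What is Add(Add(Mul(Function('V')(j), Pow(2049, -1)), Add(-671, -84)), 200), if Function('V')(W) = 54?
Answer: Rational(-379047, 683) ≈ -554.97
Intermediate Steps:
Add(Add(Mul(Function('V')(j), Pow(2049, -1)), Add(-671, -84)), 200) = Add(Add(Mul(54, Pow(2049, -1)), Add(-671, -84)), 200) = Add(Add(Mul(54, Rational(1, 2049)), -755), 200) = Add(Add(Rational(18, 683), -755), 200) = Add(Rational(-515647, 683), 200) = Rational(-379047, 683)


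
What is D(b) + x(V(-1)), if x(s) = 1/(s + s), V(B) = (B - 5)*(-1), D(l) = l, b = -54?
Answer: -647/12 ≈ -53.917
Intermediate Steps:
V(B) = 5 - B (V(B) = (-5 + B)*(-1) = 5 - B)
x(s) = 1/(2*s)
D(b) + x(V(-1)) = -54 + 1/(2*(5 - 1*(-1))) = -54 + 1/(2*(5 + 1)) = -54 + (½)/6 = -54 + (½)*(⅙) = -54 + 1/12 = -647/12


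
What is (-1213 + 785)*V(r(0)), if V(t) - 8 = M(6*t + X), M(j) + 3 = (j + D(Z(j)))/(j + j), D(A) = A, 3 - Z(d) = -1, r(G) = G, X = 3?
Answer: -7918/3 ≈ -2639.3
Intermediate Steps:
Z(d) = 4 (Z(d) = 3 - 1*(-1) = 3 + 1 = 4)
M(j) = -3 + (4 + j)/(2*j) (M(j) = -3 + (j + 4)/(j + j) = -3 + (4 + j)/((2*j)) = -3 + (4 + j)*(1/(2*j)) = -3 + (4 + j)/(2*j))
V(t) = 11/2 + 2/(3 + 6*t) (V(t) = 8 + (-5/2 + 2/(6*t + 3)) = 8 + (-5/2 + 2/(3 + 6*t)) = 11/2 + 2/(3 + 6*t))
(-1213 + 785)*V(r(0)) = (-1213 + 785)*((37 + 66*0)/(6*(1 + 2*0))) = -214*(37 + 0)/(3*(1 + 0)) = -214*37/(3*1) = -214*37/3 = -428*37/6 = -7918/3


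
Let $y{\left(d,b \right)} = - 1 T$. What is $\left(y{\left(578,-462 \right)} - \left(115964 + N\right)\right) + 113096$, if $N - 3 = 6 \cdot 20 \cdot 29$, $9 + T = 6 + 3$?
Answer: $-6351$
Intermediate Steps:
$T = 0$ ($T = -9 + \left(6 + 3\right) = -9 + 9 = 0$)
$y{\left(d,b \right)} = 0$ ($y{\left(d,b \right)} = - 1 \cdot 0 = \left(-1\right) 0 = 0$)
$N = 3483$ ($N = 3 + 6 \cdot 20 \cdot 29 = 3 + 120 \cdot 29 = 3 + 3480 = 3483$)
$\left(y{\left(578,-462 \right)} - \left(115964 + N\right)\right) + 113096 = \left(0 - 119447\right) + 113096 = -119447 + 113096 = -6351$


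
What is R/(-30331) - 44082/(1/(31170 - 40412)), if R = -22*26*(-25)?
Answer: 12357026640064/30331 ≈ 4.0741e+8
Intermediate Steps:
R = 14300 (R = -572*(-25) = 14300)
R/(-30331) - 44082/(1/(31170 - 40412)) = 14300/(-30331) - 44082/(1/(31170 - 40412)) = 14300*(-1/30331) - 44082/(1/(-9242)) = -14300/30331 - 44082/(-1/9242) = -14300/30331 - 44082*(-9242) = -14300/30331 + 407405844 = 12357026640064/30331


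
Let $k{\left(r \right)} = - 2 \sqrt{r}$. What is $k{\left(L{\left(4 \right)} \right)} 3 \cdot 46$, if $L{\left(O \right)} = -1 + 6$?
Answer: $- 276 \sqrt{5} \approx -617.15$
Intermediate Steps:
$L{\left(O \right)} = 5$
$k{\left(L{\left(4 \right)} \right)} 3 \cdot 46 = - 2 \sqrt{5} \cdot 3 \cdot 46 = - 6 \sqrt{5} \cdot 46 = - 276 \sqrt{5}$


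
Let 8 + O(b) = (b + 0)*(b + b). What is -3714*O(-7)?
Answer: -334260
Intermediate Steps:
O(b) = -8 + 2*b**2 (O(b) = -8 + (b + 0)*(b + b) = -8 + b*(2*b) = -8 + 2*b**2)
-3714*O(-7) = -3714*(-8 + 2*(-7)**2) = -3714*(-8 + 2*49) = -3714*(-8 + 98) = -3714*90 = -334260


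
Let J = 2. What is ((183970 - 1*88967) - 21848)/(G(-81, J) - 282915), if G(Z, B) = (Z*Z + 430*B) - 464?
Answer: -24385/91986 ≈ -0.26509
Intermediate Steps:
G(Z, B) = -464 + Z² + 430*B (G(Z, B) = (Z² + 430*B) - 464 = -464 + Z² + 430*B)
((183970 - 1*88967) - 21848)/(G(-81, J) - 282915) = ((183970 - 1*88967) - 21848)/((-464 + (-81)² + 430*2) - 282915) = ((183970 - 88967) - 21848)/((-464 + 6561 + 860) - 282915) = (95003 - 21848)/(6957 - 282915) = 73155/(-275958) = 73155*(-1/275958) = -24385/91986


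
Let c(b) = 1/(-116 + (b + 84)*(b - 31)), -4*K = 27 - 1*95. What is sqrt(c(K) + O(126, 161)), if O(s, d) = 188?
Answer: sqrt(48898630)/510 ≈ 13.711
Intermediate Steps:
K = 17 (K = -(27 - 1*95)/4 = -(27 - 95)/4 = -1/4*(-68) = 17)
c(b) = 1/(-116 + (-31 + b)*(84 + b)) (c(b) = 1/(-116 + (84 + b)*(-31 + b)) = 1/(-116 + (-31 + b)*(84 + b)))
sqrt(c(K) + O(126, 161)) = sqrt(1/(-2720 + 17**2 + 53*17) + 188) = sqrt(1/(-2720 + 289 + 901) + 188) = sqrt(1/(-1530) + 188) = sqrt(-1/1530 + 188) = sqrt(287639/1530) = sqrt(48898630)/510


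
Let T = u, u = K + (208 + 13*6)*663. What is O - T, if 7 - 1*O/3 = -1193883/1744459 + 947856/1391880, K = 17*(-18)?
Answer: -2735792922045234/14452842815 ≈ -1.8929e+5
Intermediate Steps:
K = -306
O = 303656948046/14452842815 (O = 21 - 3*(-1193883/1744459 + 947856/1391880) = 21 - 3*(-1193883*1/1744459 + 947856*(1/1391880)) = 21 - 3*(-1193883/1744459 + 5642/8285) = 21 - 3*(-49082977/14452842815) = 21 + 147248931/14452842815 = 303656948046/14452842815 ≈ 21.010)
u = 189312 (u = -306 + (208 + 13*6)*663 = -306 + (208 + 78)*663 = -306 + 286*663 = -306 + 189618 = 189312)
T = 189312
O - T = 303656948046/14452842815 - 1*189312 = 303656948046/14452842815 - 189312 = -2735792922045234/14452842815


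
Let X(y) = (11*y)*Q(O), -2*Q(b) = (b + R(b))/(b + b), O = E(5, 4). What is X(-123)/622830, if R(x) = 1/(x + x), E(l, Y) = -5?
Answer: 23001/41522000 ≈ 0.00055395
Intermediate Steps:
O = -5
R(x) = 1/(2*x)
Q(b) = -(b + 1/(2*b))/(4*b) (Q(b) = -(b + 1/(2*b))/(2*(b + b)) = -(b + 1/(2*b))/(2*(2*b)) = -(b + 1/(2*b))*1/(2*b)/2 = -(b + 1/(2*b))/(4*b))
X(y) = -561*y/200 (X(y) = (11*y)*(-¼ - ⅛/(-5)²) = (11*y)*(-¼ - ⅛*1/25) = (11*y)*(-¼ - 1/200) = (11*y)*(-51/200) = -561*y/200)
X(-123)/622830 = -561/200*(-123)/622830 = (69003/200)*(1/622830) = 23001/41522000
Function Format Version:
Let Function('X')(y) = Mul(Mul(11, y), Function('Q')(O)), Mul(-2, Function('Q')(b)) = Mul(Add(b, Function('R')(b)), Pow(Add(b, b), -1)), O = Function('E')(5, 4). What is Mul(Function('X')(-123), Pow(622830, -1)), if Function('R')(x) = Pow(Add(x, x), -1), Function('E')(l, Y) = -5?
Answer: Rational(23001, 41522000) ≈ 0.00055395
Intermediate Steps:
O = -5
Function('R')(x) = Mul(Rational(1, 2), Pow(x, -1)) (Function('R')(x) = Pow(Mul(2, x), -1) = Mul(Rational(1, 2), Pow(x, -1)))
Function('Q')(b) = Mul(Rational(-1, 4), Pow(b, -1), Add(b, Mul(Rational(1, 2), Pow(b, -1)))) (Function('Q')(b) = Mul(Rational(-1, 2), Mul(Add(b, Mul(Rational(1, 2), Pow(b, -1))), Pow(Add(b, b), -1))) = Mul(Rational(-1, 2), Mul(Add(b, Mul(Rational(1, 2), Pow(b, -1))), Pow(Mul(2, b), -1))) = Mul(Rational(-1, 2), Mul(Add(b, Mul(Rational(1, 2), Pow(b, -1))), Mul(Rational(1, 2), Pow(b, -1)))) = Mul(Rational(-1, 2), Mul(Rational(1, 2), Pow(b, -1), Add(b, Mul(Rational(1, 2), Pow(b, -1))))) = Mul(Rational(-1, 4), Pow(b, -1), Add(b, Mul(Rational(1, 2), Pow(b, -1)))))
Function('X')(y) = Mul(Rational(-561, 200), y) (Function('X')(y) = Mul(Mul(11, y), Add(Rational(-1, 4), Mul(Rational(-1, 8), Pow(-5, -2)))) = Mul(Mul(11, y), Add(Rational(-1, 4), Mul(Rational(-1, 8), Rational(1, 25)))) = Mul(Mul(11, y), Add(Rational(-1, 4), Rational(-1, 200))) = Mul(Mul(11, y), Rational(-51, 200)) = Mul(Rational(-561, 200), y))
Mul(Function('X')(-123), Pow(622830, -1)) = Mul(Mul(Rational(-561, 200), -123), Pow(622830, -1)) = Mul(Rational(69003, 200), Rational(1, 622830)) = Rational(23001, 41522000)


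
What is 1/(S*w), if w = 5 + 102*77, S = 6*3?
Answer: 1/141462 ≈ 7.0690e-6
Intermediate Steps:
S = 18
w = 7859 (w = 5 + 7854 = 7859)
1/(S*w) = 1/(18*7859) = 1/141462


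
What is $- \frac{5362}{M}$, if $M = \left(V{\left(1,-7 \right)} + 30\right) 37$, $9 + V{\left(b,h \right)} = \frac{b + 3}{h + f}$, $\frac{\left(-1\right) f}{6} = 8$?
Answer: $- \frac{294910}{42587} \approx -6.9249$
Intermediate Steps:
$f = -48$ ($f = \left(-6\right) 8 = -48$)
$V{\left(b,h \right)} = -9 + \frac{3 + b}{-48 + h}$ ($V{\left(b,h \right)} = -9 + \frac{b + 3}{h - 48} = -9 + \frac{3 + b}{-48 + h}$)
$M = \frac{42587}{55}$ ($M = \left(\frac{435 + 1 - -63}{-48 - 7} + 30\right) 37 = \left(\frac{435 + 1 + 63}{-55} + 30\right) 37 = \left(\left(- \frac{1}{55}\right) 499 + 30\right) 37 = \left(- \frac{499}{55} + 30\right) 37 = \frac{1151}{55} \cdot 37 = \frac{42587}{55} \approx 774.31$)
$- \frac{5362}{M} = - \frac{5362}{\frac{42587}{55}} = \left(-5362\right) \frac{55}{42587} = - \frac{294910}{42587}$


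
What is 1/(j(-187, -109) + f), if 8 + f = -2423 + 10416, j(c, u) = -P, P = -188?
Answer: 1/8173 ≈ 0.00012235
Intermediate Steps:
j(c, u) = 188 (j(c, u) = -1*(-188) = 188)
f = 7985 (f = -8 + (-2423 + 10416) = -8 + 7993 = 7985)
1/(j(-187, -109) + f) = 1/(188 + 7985) = 1/8173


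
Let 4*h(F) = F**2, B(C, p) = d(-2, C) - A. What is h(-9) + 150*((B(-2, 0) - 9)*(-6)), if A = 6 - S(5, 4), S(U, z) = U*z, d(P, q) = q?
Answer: -10719/4 ≈ -2679.8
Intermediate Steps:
A = -14 (A = 6 - 5*4 = 6 - 1*20 = 6 - 20 = -14)
B(C, p) = 14 + C (B(C, p) = C - 1*(-14) = C + 14 = 14 + C)
h(F) = F**2/4
h(-9) + 150*((B(-2, 0) - 9)*(-6)) = (1/4)*(-9)**2 + 150*(((14 - 2) - 9)*(-6)) = (1/4)*81 + 150*((12 - 9)*(-6)) = 81/4 + 150*(3*(-6)) = 81/4 + 150*(-18) = 81/4 - 2700 = -10719/4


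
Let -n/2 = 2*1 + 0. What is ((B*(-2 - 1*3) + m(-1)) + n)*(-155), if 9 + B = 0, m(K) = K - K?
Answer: -6355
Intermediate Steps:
m(K) = 0
B = -9 (B = -9 + 0 = -9)
n = -4 (n = -2*(2*1 + 0) = -2*(2 + 0) = -2*2 = -4)
((B*(-2 - 1*3) + m(-1)) + n)*(-155) = ((-9*(-2 - 1*3) + 0) - 4)*(-155) = ((-9*(-2 - 3) + 0) - 4)*(-155) = ((-9*(-5) + 0) - 4)*(-155) = ((45 + 0) - 4)*(-155) = (45 - 4)*(-155) = 41*(-155) = -6355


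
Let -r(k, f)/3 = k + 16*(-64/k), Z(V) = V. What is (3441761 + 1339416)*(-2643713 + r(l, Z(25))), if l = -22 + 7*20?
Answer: -745856043396809/59 ≈ -1.2642e+13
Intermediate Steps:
l = 118 (l = -22 + 140 = 118)
r(k, f) = -3*k + 3072/k (r(k, f) = -3*(k + 16*(-64/k)) = -3*(k - 1024/k) = -3*k + 3072/k)
(3441761 + 1339416)*(-2643713 + r(l, Z(25))) = (3441761 + 1339416)*(-2643713 + (-3*118 + 3072/118)) = 4781177*(-2643713 + (-354 + 3072*(1/118))) = 4781177*(-2643713 + (-354 + 1536/59)) = 4781177*(-2643713 - 19350/59) = 4781177*(-155998417/59) = -745856043396809/59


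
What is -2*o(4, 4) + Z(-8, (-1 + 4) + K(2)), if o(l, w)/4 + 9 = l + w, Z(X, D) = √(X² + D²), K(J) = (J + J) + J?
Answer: 8 + √145 ≈ 20.042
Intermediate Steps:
K(J) = 3*J (K(J) = 2*J + J = 3*J)
Z(X, D) = √(D² + X²)
o(l, w) = -36 + 4*l + 4*w (o(l, w) = -36 + 4*(l + w) = -36 + (4*l + 4*w) = -36 + 4*l + 4*w)
-2*o(4, 4) + Z(-8, (-1 + 4) + K(2)) = -2*(-36 + 4*4 + 4*4) + √(((-1 + 4) + 3*2)² + (-8)²) = -2*(-36 + 16 + 16) + √((3 + 6)² + 64) = -2*(-4) + √(9² + 64) = 8 + √(81 + 64) = 8 + √145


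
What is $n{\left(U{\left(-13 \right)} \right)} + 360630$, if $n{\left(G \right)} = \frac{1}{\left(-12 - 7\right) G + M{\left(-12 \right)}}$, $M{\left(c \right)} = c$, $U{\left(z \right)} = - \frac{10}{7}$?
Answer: $\frac{38226787}{106} \approx 3.6063 \cdot 10^{5}$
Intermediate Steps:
$U{\left(z \right)} = - \frac{10}{7}$ ($U{\left(z \right)} = \left(-10\right) \frac{1}{7} = - \frac{10}{7}$)
$n{\left(G \right)} = \frac{1}{-12 - 19 G}$ ($n{\left(G \right)} = \frac{1}{\left(-12 - 7\right) G - 12} = \frac{1}{- 19 G - 12} = \frac{1}{-12 - 19 G}$)
$n{\left(U{\left(-13 \right)} \right)} + 360630 = - \frac{1}{12 + 19 \left(- \frac{10}{7}\right)} + 360630 = - \frac{1}{12 - \frac{190}{7}} + 360630 = - \frac{1}{- \frac{106}{7}} + 360630 = \left(-1\right) \left(- \frac{7}{106}\right) + 360630 = \frac{7}{106} + 360630 = \frac{38226787}{106}$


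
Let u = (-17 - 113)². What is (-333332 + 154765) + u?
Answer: -161667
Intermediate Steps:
u = 16900 (u = (-130)² = 16900)
(-333332 + 154765) + u = (-333332 + 154765) + 16900 = -178567 + 16900 = -161667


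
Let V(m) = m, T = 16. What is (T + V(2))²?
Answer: 324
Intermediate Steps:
(T + V(2))² = (16 + 2)² = 18² = 324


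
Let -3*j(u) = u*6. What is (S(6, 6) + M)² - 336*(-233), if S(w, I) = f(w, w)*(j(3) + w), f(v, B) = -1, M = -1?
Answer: 78289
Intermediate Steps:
j(u) = -2*u (j(u) = -u*6/3 = -2*u)
S(w, I) = 6 - w (S(w, I) = -(-2*3 + w) = -(-6 + w) = 6 - w)
(S(6, 6) + M)² - 336*(-233) = ((6 - 1*6) - 1)² - 336*(-233) = ((6 - 6) - 1)² + 78288 = (0 - 1)² + 78288 = (-1)² + 78288 = 1 + 78288 = 78289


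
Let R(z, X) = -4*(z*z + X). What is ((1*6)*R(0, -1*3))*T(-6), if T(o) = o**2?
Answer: 2592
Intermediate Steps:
R(z, X) = -4*X - 4*z**2 (R(z, X) = -4*(z**2 + X) = -4*(X + z**2) = -4*X - 4*z**2)
((1*6)*R(0, -1*3))*T(-6) = ((1*6)*(-(-4)*3 - 4*0**2))*(-6)**2 = (6*(-4*(-3) - 4*0))*36 = (6*(12 + 0))*36 = (6*12)*36 = 72*36 = 2592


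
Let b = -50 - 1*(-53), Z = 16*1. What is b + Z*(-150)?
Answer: -2397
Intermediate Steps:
Z = 16
b = 3 (b = -50 + 53 = 3)
b + Z*(-150) = 3 + 16*(-150) = 3 - 2400 = -2397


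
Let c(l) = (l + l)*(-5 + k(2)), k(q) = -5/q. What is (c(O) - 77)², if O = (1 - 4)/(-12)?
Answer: 104329/16 ≈ 6520.6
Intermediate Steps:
O = ¼ (O = -3*(-1/12) = ¼ ≈ 0.25000)
c(l) = -15*l (c(l) = (l + l)*(-5 - 5/2) = (2*l)*(-5 - 5*½) = (2*l)*(-5 - 5/2) = (2*l)*(-15/2) = -15*l)
(c(O) - 77)² = (-15*¼ - 77)² = (-15/4 - 77)² = (-323/4)² = 104329/16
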